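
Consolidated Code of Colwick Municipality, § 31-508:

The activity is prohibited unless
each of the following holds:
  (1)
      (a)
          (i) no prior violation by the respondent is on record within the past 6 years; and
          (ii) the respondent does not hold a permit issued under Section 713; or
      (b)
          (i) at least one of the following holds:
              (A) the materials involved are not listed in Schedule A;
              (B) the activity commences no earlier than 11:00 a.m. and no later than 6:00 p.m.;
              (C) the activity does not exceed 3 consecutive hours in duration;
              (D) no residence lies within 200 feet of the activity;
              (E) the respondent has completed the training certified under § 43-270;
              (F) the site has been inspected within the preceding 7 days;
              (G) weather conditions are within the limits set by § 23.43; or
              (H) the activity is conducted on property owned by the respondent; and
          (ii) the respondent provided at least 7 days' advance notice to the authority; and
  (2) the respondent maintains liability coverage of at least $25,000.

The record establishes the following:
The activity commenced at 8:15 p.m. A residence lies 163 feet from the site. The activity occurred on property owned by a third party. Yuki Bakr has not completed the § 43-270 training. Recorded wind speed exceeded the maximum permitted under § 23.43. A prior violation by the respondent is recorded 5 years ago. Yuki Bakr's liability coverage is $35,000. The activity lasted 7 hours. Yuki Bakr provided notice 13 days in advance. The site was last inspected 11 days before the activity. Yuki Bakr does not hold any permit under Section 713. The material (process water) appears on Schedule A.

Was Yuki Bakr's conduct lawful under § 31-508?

No — unlawful.

(i) no prior violation — not met.
(ii) not (holds permit) — met.
So (a) is not satisfied (F AND T).
(A) not (Schedule A material) — fails.
(B) start within hours — not satisfied.
(C) ≤ 3 hrs duration — not satisfied.
(D) no residence in 200 ft — not satisfied.
(E) training certified — not satisfied.
(F) site inspected — not satisfied.
(G) weather ok — fails.
(H) own property — fails.
(i) = F OR F OR F OR F OR F OR F OR F OR F = false.
(ii) ≥7 days' notice — met.
(b) = F AND T = false.
(1): F OR F → false.
(2) coverage ≥ $25,000 — satisfied.
So Overall is not satisfied (F AND T).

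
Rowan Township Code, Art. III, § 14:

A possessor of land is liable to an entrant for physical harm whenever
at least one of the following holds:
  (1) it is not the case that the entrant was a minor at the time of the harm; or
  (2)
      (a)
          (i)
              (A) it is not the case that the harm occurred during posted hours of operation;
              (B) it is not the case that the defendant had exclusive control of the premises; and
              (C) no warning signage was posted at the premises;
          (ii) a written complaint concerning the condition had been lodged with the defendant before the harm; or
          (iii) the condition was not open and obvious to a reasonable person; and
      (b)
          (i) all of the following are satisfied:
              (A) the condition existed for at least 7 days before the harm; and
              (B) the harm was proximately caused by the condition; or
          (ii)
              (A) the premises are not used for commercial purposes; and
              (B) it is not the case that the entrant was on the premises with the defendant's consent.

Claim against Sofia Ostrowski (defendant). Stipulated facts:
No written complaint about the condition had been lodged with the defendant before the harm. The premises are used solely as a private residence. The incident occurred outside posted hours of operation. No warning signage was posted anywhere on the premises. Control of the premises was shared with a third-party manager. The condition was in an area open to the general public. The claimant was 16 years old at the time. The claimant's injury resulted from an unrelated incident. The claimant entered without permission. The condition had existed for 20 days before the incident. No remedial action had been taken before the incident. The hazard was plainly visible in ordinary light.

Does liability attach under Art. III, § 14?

(1) not (entrant a minor) — fails.
(A) not (during posted hours) — met.
(B) not (exclusive control) — holds.
(C) no signage posted — met.
(i) = T AND T AND T = true.
(ii) complaint lodged — fails.
(iii) not open/obvious — not satisfied.
(a) = T OR F OR F = true.
(A) condition ≥7 days old — met.
(B) proximate cause — not met.
(i) = T AND F = false.
(A) not (commercial use) — met.
(B) not (consent to enter) — holds.
(ii) = T AND T = true.
(b): F OR T → true.
(2): T AND T → true.
Overall: F OR T → true.

Yes — liable.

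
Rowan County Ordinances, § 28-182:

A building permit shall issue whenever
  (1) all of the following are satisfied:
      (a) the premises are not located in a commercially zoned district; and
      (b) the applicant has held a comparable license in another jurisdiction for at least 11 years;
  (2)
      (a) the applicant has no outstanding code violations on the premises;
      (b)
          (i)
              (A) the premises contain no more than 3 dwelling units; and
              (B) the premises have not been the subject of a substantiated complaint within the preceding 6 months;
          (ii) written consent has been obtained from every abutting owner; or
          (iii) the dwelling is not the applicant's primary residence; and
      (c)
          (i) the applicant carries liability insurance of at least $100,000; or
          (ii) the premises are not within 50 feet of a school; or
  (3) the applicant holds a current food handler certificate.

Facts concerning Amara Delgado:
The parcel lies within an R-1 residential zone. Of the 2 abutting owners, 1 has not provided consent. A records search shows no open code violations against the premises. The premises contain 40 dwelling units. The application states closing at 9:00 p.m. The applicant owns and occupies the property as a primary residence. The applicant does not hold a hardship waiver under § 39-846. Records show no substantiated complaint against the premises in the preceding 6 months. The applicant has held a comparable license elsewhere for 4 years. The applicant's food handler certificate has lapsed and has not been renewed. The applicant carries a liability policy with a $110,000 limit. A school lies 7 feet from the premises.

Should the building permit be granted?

(a) not (commercially zoned) — met.
(b) prior license ≥ 11 yr — not met.
(1): T AND F → false.
(a) no code violations — satisfied.
(A) ≤ 3 units — not met.
(B) no complaint in 6 mo. — satisfied.
So (i) is not satisfied (F AND T).
(ii) all abutters consent — fails.
(iii) not (primary residence) — fails.
So (b) is not satisfied (F OR F OR F).
(i) insurance ≥ $100,000 — satisfied.
(ii) ≥50 ft from school — not satisfied.
(c): T OR F → true.
(2) = T AND F AND T = false.
(3) food handler cert. — fails.
So Overall is not satisfied (F OR F OR F).

No — denied.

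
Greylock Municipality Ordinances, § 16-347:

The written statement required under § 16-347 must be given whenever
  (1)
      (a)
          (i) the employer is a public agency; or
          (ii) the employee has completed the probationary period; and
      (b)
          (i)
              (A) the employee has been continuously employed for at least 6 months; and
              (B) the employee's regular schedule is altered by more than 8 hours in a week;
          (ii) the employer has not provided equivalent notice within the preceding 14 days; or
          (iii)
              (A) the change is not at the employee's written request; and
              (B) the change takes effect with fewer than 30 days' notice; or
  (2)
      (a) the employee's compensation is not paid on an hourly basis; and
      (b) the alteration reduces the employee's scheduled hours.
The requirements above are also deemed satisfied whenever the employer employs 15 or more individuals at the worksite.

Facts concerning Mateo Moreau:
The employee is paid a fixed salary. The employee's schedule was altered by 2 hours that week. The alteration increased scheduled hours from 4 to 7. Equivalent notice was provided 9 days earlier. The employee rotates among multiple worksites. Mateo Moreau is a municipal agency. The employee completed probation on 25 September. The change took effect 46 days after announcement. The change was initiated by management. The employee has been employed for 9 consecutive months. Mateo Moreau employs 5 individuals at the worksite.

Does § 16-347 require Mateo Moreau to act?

No — not required.

(i) public agency — satisfied.
(ii) past probation — holds.
(a): T OR T → true.
(A) tenure ≥ 6 mo. — holds.
(B) schedule shift > 8h — not met.
So (i) is not satisfied (T AND F).
(ii) no recent notice — not satisfied.
(A) not employee-requested — satisfied.
(B) < 30 days' notice — fails.
So (iii) is not satisfied (T AND F).
(b): F OR F OR F → false.
(1): T AND F → false.
(a) not (hourly-paid) — met.
(b) hours reduced — not satisfied.
(2): T AND F → false.
So Overall is not satisfied (F OR F).
Exception (≥ 15 at site) — not satisfied.
Result: main false OR exception false → false.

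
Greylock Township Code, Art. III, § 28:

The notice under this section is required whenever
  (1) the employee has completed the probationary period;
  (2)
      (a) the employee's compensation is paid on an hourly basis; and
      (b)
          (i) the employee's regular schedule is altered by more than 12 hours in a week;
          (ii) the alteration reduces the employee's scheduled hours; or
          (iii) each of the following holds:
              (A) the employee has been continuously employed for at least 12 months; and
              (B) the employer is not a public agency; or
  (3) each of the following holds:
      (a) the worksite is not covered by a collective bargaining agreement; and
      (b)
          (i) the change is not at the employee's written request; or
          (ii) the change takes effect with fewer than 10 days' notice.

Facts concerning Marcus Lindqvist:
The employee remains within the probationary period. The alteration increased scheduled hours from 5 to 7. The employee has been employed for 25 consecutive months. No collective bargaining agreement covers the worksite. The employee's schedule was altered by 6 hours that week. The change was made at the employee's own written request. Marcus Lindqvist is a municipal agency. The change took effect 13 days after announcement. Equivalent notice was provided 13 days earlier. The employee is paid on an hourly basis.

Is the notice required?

(1) past probation — not met.
(a) hourly-paid — holds.
(i) schedule shift > 12h — not met.
(ii) hours reduced — fails.
(A) tenure ≥ 12 mo. — satisfied.
(B) not (public agency) — fails.
(iii) = T AND F = false.
So (b) is not satisfied (F OR F OR F).
(2) = T AND F = false.
(a) no CBA — holds.
(i) not employee-requested — not satisfied.
(ii) < 10 days' notice — not satisfied.
(b): F OR F → false.
(3): T AND F → false.
So Overall is not satisfied (F OR F OR F).

No — not required.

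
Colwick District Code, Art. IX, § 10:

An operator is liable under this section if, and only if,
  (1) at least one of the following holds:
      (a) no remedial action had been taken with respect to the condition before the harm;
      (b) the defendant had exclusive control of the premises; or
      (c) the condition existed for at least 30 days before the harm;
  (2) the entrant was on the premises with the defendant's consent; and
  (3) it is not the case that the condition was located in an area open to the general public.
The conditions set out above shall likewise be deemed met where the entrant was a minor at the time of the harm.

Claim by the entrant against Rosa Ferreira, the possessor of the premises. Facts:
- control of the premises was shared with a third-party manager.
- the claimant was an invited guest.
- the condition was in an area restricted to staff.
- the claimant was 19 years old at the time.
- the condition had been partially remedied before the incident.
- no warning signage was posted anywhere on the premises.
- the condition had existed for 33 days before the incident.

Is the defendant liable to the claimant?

Yes — liable.

(a) no remedial action — not met.
(b) exclusive control — not met.
(c) condition ≥30 days old — holds.
(1): F OR F OR T → true.
(2) consent to enter — satisfied.
(3) not (public area) — met.
So Overall is satisfied (T AND T AND T).
Exception (entrant a minor) — not satisfied.
Result: main true OR exception false → true.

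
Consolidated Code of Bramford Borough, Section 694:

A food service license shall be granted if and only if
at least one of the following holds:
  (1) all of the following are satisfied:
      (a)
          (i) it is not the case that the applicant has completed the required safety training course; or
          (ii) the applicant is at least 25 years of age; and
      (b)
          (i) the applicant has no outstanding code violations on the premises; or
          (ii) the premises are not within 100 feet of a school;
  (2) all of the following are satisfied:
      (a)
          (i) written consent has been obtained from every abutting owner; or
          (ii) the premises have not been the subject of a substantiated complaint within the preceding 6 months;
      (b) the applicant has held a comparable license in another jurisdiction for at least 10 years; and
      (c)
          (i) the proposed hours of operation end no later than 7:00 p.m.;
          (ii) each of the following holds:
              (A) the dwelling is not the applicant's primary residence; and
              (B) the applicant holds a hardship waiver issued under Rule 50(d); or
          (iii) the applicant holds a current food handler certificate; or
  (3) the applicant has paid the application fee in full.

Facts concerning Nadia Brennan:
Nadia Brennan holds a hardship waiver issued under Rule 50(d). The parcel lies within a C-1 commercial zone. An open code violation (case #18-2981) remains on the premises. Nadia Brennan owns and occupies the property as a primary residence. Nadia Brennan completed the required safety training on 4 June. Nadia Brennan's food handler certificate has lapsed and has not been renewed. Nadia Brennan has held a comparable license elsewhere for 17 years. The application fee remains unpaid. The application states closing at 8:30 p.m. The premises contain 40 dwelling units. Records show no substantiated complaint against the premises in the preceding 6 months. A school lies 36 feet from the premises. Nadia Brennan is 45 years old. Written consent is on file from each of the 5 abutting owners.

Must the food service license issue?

No — denied.

(i) not (safety training) — not satisfied.
(ii) age ≥ 25 — met.
(a) = F OR T = true.
(i) no code violations — not met.
(ii) ≥100 ft from school — not met.
(b): F OR F → false.
So (1) is not satisfied (T AND F).
(i) all abutters consent — satisfied.
(ii) no complaint in 6 mo. — met.
(a): T OR T → true.
(b) prior license ≥ 10 yr — satisfied.
(i) closes by 7 p.m. — not satisfied.
(A) not (primary residence) — fails.
(B) hardship waiver — satisfied.
So (ii) is not satisfied (F AND T).
(iii) food handler cert. — not satisfied.
(c): F OR F OR F → false.
(2): T AND T AND F → false.
(3) fee paid — not satisfied.
Overall = F OR F OR F = false.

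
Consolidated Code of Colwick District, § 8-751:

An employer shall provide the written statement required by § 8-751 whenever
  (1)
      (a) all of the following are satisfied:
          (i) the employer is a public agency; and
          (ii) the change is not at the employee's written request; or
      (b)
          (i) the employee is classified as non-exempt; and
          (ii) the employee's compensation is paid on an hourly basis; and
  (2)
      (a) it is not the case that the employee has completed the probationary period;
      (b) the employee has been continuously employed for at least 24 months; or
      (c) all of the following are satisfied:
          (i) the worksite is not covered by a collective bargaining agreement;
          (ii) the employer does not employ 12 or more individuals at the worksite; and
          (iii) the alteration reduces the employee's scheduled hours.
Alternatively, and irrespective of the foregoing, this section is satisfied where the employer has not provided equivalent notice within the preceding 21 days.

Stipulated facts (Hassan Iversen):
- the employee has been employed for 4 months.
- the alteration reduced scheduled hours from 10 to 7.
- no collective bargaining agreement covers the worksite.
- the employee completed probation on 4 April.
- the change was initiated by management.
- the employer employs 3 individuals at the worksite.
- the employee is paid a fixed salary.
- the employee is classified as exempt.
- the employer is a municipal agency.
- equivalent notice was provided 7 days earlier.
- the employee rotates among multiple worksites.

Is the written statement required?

(i) public agency — satisfied.
(ii) not employee-requested — holds.
So (a) is satisfied (T AND T).
(i) non-exempt — not satisfied.
(ii) hourly-paid — fails.
(b): F AND F → false.
So (1) is satisfied (T OR F).
(a) not (past probation) — fails.
(b) tenure ≥ 24 mo. — fails.
(i) no CBA — met.
(ii) not (≥ 12 at site) — met.
(iii) hours reduced — met.
(c): T AND T AND T → true.
(2): F OR F OR T → true.
Overall: T AND T → true.
Exception (no recent notice) — not satisfied.
Result: main true OR exception false → true.

Yes — required.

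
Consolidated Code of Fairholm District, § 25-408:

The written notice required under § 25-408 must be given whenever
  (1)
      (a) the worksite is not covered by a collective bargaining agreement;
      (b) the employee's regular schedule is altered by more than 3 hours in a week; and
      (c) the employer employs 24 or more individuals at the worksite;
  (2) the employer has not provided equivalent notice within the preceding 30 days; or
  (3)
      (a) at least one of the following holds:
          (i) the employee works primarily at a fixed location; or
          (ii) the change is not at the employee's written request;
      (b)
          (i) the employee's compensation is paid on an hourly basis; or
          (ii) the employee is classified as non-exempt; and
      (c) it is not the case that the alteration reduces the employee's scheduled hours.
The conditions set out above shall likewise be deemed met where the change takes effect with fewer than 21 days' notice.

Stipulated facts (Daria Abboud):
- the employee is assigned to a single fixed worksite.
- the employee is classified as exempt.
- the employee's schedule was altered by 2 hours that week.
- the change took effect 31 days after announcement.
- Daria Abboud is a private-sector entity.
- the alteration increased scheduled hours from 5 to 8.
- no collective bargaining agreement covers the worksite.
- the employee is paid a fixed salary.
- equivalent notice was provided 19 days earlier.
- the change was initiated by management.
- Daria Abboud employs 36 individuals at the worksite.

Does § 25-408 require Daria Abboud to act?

No — not required.

(a) no CBA — holds.
(b) schedule shift > 3h — not satisfied.
(c) ≥ 24 at site — holds.
(1) = T AND F AND T = false.
(2) no recent notice — fails.
(i) fixed location — satisfied.
(ii) not employee-requested — holds.
(a) = T OR T = true.
(i) hourly-paid — not satisfied.
(ii) non-exempt — not met.
(b): F OR F → false.
(c) not (hours reduced) — holds.
(3): T AND F AND T → false.
Overall = F OR F OR F = false.
Exception (< 21 days' notice) — not satisfied.
Result: main false OR exception false → false.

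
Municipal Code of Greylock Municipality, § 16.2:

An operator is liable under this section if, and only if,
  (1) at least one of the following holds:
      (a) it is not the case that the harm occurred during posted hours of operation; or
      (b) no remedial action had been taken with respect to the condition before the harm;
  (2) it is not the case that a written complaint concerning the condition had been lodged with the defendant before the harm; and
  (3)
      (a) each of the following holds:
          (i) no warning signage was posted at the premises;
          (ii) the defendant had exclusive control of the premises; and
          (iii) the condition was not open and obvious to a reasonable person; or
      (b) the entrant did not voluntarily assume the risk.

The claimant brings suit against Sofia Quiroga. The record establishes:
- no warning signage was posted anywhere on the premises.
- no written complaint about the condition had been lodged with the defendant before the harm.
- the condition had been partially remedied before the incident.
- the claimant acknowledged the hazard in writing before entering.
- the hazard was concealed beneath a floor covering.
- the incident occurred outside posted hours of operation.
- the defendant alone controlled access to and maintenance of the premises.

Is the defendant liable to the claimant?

Yes — liable.

(a) not (during posted hours) — satisfied.
(b) no remedial action — not met.
(1): T OR F → true.
(2) not (complaint lodged) — satisfied.
(i) no signage posted — satisfied.
(ii) exclusive control — holds.
(iii) not open/obvious — holds.
(a) = T AND T AND T = true.
(b) no assumed risk — fails.
(3) = T OR F = true.
Overall = T AND T AND T = true.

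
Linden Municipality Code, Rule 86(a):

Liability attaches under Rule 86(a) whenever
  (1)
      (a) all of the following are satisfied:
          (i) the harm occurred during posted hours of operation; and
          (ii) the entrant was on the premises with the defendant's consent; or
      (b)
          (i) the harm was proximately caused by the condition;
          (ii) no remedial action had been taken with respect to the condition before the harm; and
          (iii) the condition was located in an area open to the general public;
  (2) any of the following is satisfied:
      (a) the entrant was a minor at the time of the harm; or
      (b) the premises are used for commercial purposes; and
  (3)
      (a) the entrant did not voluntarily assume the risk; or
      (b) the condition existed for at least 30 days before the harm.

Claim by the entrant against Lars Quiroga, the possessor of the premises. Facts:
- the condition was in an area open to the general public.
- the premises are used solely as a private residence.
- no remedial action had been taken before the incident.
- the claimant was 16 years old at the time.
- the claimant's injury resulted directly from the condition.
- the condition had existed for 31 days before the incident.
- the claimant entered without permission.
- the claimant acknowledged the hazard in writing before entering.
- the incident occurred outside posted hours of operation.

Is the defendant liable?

Yes — liable.

(i) during posted hours — fails.
(ii) consent to enter — fails.
(a) = F AND F = false.
(i) proximate cause — holds.
(ii) no remedial action — holds.
(iii) public area — holds.
So (b) is satisfied (T AND T AND T).
(1) = F OR T = true.
(a) entrant a minor — holds.
(b) commercial use — not satisfied.
So (2) is satisfied (T OR F).
(a) no assumed risk — not satisfied.
(b) condition ≥30 days old — met.
(3): F OR T → true.
Overall: T AND T AND T → true.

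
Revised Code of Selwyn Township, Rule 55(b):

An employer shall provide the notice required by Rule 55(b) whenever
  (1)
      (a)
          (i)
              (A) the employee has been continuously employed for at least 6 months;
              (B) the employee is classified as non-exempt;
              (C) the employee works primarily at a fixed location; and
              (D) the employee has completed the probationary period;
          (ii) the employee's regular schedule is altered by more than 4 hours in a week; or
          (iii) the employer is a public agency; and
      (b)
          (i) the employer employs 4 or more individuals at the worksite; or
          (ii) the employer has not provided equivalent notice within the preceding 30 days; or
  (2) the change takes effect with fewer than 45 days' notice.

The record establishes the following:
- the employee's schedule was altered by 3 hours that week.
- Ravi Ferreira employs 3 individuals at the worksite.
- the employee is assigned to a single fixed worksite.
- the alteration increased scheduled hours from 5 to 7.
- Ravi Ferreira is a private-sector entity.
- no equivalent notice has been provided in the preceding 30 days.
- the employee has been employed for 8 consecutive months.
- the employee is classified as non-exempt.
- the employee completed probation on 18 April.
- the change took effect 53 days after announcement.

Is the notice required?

Yes — required.

(A) tenure ≥ 6 mo. — met.
(B) non-exempt — met.
(C) fixed location — met.
(D) past probation — met.
So (i) is satisfied (T AND T AND T AND T).
(ii) schedule shift > 4h — fails.
(iii) public agency — not satisfied.
(a): T OR F OR F → true.
(i) ≥ 4 at site — not satisfied.
(ii) no recent notice — holds.
(b): F OR T → true.
(1) = T AND T = true.
(2) < 45 days' notice — not met.
So Overall is satisfied (T OR F).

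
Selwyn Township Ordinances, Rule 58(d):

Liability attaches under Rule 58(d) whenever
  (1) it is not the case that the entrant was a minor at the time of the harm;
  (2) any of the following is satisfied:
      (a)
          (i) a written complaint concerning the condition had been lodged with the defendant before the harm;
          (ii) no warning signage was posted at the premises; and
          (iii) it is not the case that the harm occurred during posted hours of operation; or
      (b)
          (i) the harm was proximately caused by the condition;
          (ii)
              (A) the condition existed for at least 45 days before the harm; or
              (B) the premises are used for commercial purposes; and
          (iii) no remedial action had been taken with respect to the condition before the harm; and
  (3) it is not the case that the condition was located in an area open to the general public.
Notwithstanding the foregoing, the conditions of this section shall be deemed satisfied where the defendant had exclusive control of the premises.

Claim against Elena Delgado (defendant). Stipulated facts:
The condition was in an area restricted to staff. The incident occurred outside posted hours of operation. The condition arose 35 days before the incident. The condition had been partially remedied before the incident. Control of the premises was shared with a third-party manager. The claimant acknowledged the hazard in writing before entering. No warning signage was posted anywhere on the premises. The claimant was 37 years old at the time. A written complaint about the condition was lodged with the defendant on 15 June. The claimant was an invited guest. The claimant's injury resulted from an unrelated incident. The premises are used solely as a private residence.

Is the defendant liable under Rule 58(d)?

Yes — liable.

(1) not (entrant a minor) — met.
(i) complaint lodged — satisfied.
(ii) no signage posted — holds.
(iii) not (during posted hours) — holds.
(a): T AND T AND T → true.
(i) proximate cause — not met.
(A) condition ≥45 days old — not satisfied.
(B) commercial use — fails.
(ii): F OR F → false.
(iii) no remedial action — not met.
So (b) is not satisfied (F AND F AND F).
So (2) is satisfied (T OR F).
(3) not (public area) — met.
Overall: T AND T AND T → true.
Exception (exclusive control) — not satisfied.
Result: main true OR exception false → true.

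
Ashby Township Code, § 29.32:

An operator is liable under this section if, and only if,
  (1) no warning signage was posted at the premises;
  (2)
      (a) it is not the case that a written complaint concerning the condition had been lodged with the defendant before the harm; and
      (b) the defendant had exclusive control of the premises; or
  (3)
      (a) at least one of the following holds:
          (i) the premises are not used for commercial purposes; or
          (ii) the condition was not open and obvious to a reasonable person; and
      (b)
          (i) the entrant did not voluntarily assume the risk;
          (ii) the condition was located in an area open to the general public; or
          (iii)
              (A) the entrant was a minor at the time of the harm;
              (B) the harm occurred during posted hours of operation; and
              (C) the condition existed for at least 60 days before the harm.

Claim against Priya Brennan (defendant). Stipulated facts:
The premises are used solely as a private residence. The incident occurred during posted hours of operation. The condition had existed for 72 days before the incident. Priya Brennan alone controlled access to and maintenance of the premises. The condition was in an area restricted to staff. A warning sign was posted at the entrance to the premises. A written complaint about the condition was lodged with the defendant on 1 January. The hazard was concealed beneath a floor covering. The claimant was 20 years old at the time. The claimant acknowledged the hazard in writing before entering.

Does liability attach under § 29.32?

No — not liable.

(1) no signage posted — fails.
(a) not (complaint lodged) — not satisfied.
(b) exclusive control — satisfied.
(2) = F AND T = false.
(i) not (commercial use) — satisfied.
(ii) not open/obvious — satisfied.
(a) = T OR T = true.
(i) no assumed risk — not met.
(ii) public area — not satisfied.
(A) entrant a minor — not satisfied.
(B) during posted hours — met.
(C) condition ≥60 days old — holds.
(iii): F AND T AND T → false.
(b): F OR F OR F → false.
(3) = T AND F = false.
So Overall is not satisfied (F OR F OR F).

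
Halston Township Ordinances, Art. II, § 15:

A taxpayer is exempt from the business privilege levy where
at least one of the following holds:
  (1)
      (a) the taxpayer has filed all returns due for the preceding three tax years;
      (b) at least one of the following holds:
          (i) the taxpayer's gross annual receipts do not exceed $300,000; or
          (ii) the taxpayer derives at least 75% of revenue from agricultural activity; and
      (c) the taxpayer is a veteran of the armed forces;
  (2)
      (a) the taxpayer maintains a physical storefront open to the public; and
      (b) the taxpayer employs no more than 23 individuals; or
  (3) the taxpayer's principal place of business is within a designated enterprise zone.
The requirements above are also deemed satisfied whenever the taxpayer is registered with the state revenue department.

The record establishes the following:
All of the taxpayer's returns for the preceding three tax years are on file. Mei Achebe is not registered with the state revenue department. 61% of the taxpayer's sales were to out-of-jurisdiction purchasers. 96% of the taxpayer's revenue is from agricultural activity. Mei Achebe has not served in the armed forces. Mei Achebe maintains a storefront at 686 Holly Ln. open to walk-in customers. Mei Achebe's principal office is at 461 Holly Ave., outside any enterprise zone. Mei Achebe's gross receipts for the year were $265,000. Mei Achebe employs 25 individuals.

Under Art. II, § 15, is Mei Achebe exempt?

No — not exempt.

(a) returns current — satisfied.
(i) receipts ≤ $300,000 — met.
(ii) ≥75% agricultural — holds.
(b): T OR T → true.
(c) veteran — not met.
So (1) is not satisfied (T AND T AND F).
(a) has storefront — met.
(b) ≤ 23 employees — fails.
(2) = T AND F = false.
(3) in enterprise zone — not met.
Overall = F OR F OR F = false.
Exception (state-registered) — not satisfied.
Result: main false OR exception false → false.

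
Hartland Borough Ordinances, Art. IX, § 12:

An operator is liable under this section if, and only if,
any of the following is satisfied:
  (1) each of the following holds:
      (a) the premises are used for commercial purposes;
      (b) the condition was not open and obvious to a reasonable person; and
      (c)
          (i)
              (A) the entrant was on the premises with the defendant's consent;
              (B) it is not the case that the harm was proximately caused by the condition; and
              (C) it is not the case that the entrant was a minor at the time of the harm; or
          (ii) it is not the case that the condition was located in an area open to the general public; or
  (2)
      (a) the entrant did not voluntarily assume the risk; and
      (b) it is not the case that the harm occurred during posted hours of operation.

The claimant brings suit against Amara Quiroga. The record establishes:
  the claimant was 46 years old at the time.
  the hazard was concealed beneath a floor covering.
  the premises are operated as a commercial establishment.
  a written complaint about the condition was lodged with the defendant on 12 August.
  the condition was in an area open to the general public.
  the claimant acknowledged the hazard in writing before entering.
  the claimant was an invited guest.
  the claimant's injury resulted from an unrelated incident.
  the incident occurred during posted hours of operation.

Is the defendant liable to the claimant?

Yes — liable.

(a) commercial use — met.
(b) not open/obvious — holds.
(A) consent to enter — met.
(B) not (proximate cause) — holds.
(C) not (entrant a minor) — met.
So (i) is satisfied (T AND T AND T).
(ii) not (public area) — fails.
(c) = T OR F = true.
(1): T AND T AND T → true.
(a) no assumed risk — fails.
(b) not (during posted hours) — not met.
(2): F AND F → false.
So Overall is satisfied (T OR F).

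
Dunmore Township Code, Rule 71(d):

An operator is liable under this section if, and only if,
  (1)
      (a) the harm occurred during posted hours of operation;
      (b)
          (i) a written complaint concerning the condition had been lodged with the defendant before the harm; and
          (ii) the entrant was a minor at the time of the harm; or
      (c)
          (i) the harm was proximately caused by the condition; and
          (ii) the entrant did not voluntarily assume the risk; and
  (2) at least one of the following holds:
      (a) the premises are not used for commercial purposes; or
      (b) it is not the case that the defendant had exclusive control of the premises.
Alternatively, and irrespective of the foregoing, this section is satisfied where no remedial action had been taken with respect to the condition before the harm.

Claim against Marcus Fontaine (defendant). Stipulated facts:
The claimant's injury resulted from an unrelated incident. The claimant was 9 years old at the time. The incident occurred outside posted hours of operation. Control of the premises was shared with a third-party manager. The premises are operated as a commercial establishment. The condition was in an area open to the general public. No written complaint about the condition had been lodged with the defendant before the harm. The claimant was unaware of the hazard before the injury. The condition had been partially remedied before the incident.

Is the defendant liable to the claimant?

(a) during posted hours — fails.
(i) complaint lodged — fails.
(ii) entrant a minor — holds.
(b) = F AND T = false.
(i) proximate cause — fails.
(ii) no assumed risk — met.
(c): F AND T → false.
(1): F OR F OR F → false.
(a) not (commercial use) — fails.
(b) not (exclusive control) — holds.
So (2) is satisfied (F OR T).
Overall = F AND T = false.
Exception (no remedial action) — not satisfied.
Result: main false OR exception false → false.

No — not liable.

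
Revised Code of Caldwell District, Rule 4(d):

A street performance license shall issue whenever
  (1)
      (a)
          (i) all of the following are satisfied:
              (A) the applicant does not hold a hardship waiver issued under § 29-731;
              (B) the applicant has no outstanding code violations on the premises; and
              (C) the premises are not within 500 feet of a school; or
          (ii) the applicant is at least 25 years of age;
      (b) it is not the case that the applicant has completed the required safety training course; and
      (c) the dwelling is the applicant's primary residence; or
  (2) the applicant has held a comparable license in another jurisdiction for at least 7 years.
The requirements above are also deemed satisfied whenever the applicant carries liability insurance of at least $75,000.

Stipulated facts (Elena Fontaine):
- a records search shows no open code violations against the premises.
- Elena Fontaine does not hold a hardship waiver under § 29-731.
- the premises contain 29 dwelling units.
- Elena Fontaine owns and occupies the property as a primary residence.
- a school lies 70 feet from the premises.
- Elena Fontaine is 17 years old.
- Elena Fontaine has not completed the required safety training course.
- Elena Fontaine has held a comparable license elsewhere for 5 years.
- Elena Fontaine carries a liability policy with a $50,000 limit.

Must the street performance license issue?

No — denied.

(A) not (hardship waiver) — holds.
(B) no code violations — holds.
(C) ≥500 ft from school — not met.
(i): T AND T AND F → false.
(ii) age ≥ 25 — fails.
(a): F OR F → false.
(b) not (safety training) — satisfied.
(c) primary residence — met.
So (1) is not satisfied (F AND T AND T).
(2) prior license ≥ 7 yr — not met.
So Overall is not satisfied (F OR F).
Exception (insurance ≥ $75,000) — not satisfied.
Result: main false OR exception false → false.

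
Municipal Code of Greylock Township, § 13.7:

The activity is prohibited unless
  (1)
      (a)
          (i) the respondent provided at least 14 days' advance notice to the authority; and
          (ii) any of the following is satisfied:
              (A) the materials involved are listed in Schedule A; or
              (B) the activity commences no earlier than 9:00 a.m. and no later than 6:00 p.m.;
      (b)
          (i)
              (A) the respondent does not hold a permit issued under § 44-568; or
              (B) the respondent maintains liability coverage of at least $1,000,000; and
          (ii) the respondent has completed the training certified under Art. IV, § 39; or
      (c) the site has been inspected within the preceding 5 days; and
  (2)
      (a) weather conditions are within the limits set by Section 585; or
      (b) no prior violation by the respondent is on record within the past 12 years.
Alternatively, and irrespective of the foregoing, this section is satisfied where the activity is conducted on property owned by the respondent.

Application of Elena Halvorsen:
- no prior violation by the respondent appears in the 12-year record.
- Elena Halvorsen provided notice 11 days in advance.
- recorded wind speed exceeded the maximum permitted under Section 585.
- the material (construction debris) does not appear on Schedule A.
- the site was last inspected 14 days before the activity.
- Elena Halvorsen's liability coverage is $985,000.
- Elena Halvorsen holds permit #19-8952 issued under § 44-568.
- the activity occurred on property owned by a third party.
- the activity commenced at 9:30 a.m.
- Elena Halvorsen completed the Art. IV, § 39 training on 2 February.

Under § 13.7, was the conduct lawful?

(i) ≥14 days' notice — not satisfied.
(A) Schedule A material — not met.
(B) start within hours — holds.
(ii) = F OR T = true.
(a): F AND T → false.
(A) not (holds permit) — not satisfied.
(B) coverage ≥ $1,000,000 — not satisfied.
So (i) is not satisfied (F OR F).
(ii) training certified — holds.
(b) = F AND T = false.
(c) site inspected — not met.
(1): F OR F OR F → false.
(a) weather ok — fails.
(b) no prior violation — holds.
So (2) is satisfied (F OR T).
So Overall is not satisfied (F AND T).
Exception (own property) — not satisfied.
Result: main false OR exception false → false.

No — unlawful.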